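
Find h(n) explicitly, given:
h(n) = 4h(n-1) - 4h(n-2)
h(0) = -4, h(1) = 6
Characteristic equation: x² - 4x + 4 = 0, which is (x - (2))².
Repeated root r = 2.
General solution: h(n) = (A + Bn)·(2)^n.
From h(0) = -4: A = -4.
From h(1) = 6: (A + B)·(2) = 6 ⇒ B = 7.
So h(n) = \left(7 n - 4\right) \cdot (2)^n.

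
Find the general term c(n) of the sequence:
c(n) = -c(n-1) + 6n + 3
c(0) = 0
First-order linear with linear forcing.
Homogeneous solution: c_h(n) = A·(-1)^n.
Try particular c_p(n) = pn + q. Substituting:
  pn + q = -(p(n-1) + q) + 6n + 3.
Matching the n-coefficient: p = -p + 6 ⇒ p = 3.
Matching constants: q = p - q + 3 ⇒ q = 3.
General: c(n) = A·(-1)^n + 3 n + 3.
Apply c(0) = 0: A + 3 = 0 ⇒ A = -3.
So c(n) = - 3 \left(-1\right)^{n} + 3 n + 3.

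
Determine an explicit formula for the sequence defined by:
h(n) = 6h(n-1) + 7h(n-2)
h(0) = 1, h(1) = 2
Characteristic equation: x² - 6x - 7 = 0, which factors as (x - (7))(x - (-1)) = 0.
Roots r₁ = 7, r₂ = -1 (distinct).
General solution: h(n) = A·(7)^n + B·(-1)^n.
From h(0) = 1: A + B = 1.
From h(1) = 2: 7A - B = 2.
Solving: A = \frac{3}{8}, B = \frac{5}{8}.
So h(n) = \frac{5 \left(-1\right)^{n}}{8} + \frac{3 \cdot 7^{n}}{8}.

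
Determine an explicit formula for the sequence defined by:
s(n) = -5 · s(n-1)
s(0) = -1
Pure geometric recurrence with ratio -5.
By induction s(n) = s(0) · (-5)^n = - \left(-5\right)^{n}.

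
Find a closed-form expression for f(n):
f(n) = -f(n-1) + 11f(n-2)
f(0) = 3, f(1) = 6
Characteristic equation: x² + x - 11 = 0.
Discriminant Δ = (-1)² + 4·(11) = 45.
Roots r₁,₂ = (-1 ± √45)/2, so r₁ = - \frac{1}{2} + \frac{3 \sqrt{5}}{2}, r₂ = - \frac{3 \sqrt{5}}{2} - \frac{1}{2}.
General solution: f(n) = A·r₁^n + B·r₂^n.
From the initial conditions, A + B = 3 and r₁A + r₂B = 6.
Since r₁ - r₂ = √45: A = (6 - (3)r₂)/√45 = \frac{\sqrt{5}}{2} + \frac{3}{2}, and B = 3 - A = \frac{3}{2} - \frac{\sqrt{5}}{2}.
So f(n) = \left(\frac{\sqrt{5}}{2} + \frac{3}{2}\right)\left(- \frac{1}{2} + \frac{3 \sqrt{5}}{2}\right)^n + \left(\frac{3}{2} - \frac{\sqrt{5}}{2}\right)\left(- \frac{3 \sqrt{5}}{2} - \frac{1}{2}\right)^n.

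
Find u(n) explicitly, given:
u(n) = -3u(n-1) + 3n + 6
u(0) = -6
First-order linear with linear forcing.
Homogeneous solution: u_h(n) = A·(-3)^n.
Try particular u_p(n) = pn + q. Substituting:
  pn + q = -3(p(n-1) + q) + 3n + 6.
Matching the n-coefficient: p = -3p + 3 ⇒ p = \frac{3}{4}.
Matching constants: q = 3p - 3q + 6 ⇒ q = \frac{33}{16}.
General: u(n) = A·(-3)^n + \frac{3 n}{4} + \frac{33}{16}.
Apply u(0) = -6: A + \frac{33}{16} = -6 ⇒ A = - \frac{129}{16}.
So u(n) = - \frac{129 \left(-3\right)^{n}}{16} + \frac{3 n}{4} + \frac{33}{16}.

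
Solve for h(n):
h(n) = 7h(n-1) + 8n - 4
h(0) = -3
First-order linear with linear forcing.
Homogeneous solution: h_h(n) = A·(7)^n.
Try particular h_p(n) = pn + q. Substituting:
  pn + q = 7(p(n-1) + q) + 8n - 4.
Matching the n-coefficient: p = 7p + 8 ⇒ p = - \frac{4}{3}.
Matching constants: q = -7p + 7q - 4 ⇒ q = - \frac{8}{9}.
General: h(n) = A·(7)^n - \frac{4 n}{3} - \frac{8}{9}.
Apply h(0) = -3: A - \frac{8}{9} = -3 ⇒ A = - \frac{19}{9}.
So h(n) = - \frac{19 \cdot 7^{n}}{9} - \frac{4 n}{3} - \frac{8}{9}.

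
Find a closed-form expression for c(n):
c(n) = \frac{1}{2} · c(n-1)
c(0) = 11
Pure geometric recurrence with ratio \frac{1}{2}.
By induction c(n) = c(0) · (\frac{1}{2})^n = 11 \cdot 2^{- n}.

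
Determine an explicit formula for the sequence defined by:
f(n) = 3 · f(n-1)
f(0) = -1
Pure geometric recurrence with ratio 3.
By induction f(n) = f(0) · (3)^n = - 3^{n}.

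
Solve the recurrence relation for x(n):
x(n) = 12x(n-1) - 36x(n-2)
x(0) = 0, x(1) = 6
Characteristic equation: x² - 12x + 36 = 0, which is (x - (6))².
Repeated root r = 6.
General solution: x(n) = (A + Bn)·(6)^n.
From x(0) = 0: A = 0.
From x(1) = 6: (A + B)·(6) = 6 ⇒ B = 1.
So x(n) = \left(n\right) \cdot (6)^n.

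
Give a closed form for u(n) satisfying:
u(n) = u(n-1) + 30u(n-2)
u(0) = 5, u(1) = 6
Characteristic equation: x² - x - 30 = 0, which factors as (x - (-5))(x - (6)) = 0.
Roots r₁ = -5, r₂ = 6 (distinct).
General solution: u(n) = A·(-5)^n + B·(6)^n.
From u(0) = 5: A + B = 5.
From u(1) = 6: -5A + 6B = 6.
Solving: A = \frac{24}{11}, B = \frac{31}{11}.
So u(n) = \frac{24 \left(-5\right)^{n}}{11} + \frac{31 \cdot 6^{n}}{11}.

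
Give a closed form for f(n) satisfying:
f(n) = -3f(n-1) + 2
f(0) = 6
First-order linear non-homogeneous.
Homogeneous solution: f_h(n) = A·(-3)^n.
Try constant particular solution f_p = K: K = -3K + 2 ⇒ K = \frac{1}{2}.
General: f(n) = A·(-3)^n + \frac{1}{2}.
Apply f(0) = 6: A + \frac{1}{2} = 6 ⇒ A = \frac{11}{2}.
So f(n) = \frac{11 \left(-3\right)^{n}}{2} + \frac{1}{2}.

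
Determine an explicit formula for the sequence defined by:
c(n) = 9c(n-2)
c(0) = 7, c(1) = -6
Characteristic equation: x² - 9 = 0, which factors as (x - (3))(x - (-3)) = 0.
Roots r₁ = 3, r₂ = -3 (distinct).
General solution: c(n) = A·(3)^n + B·(-3)^n.
From c(0) = 7: A + B = 7.
From c(1) = -6: 3A - 3B = -6.
Solving: A = \frac{5}{2}, B = \frac{9}{2}.
So c(n) = \frac{9 \left(-3\right)^{n}}{2} + \frac{5 \cdot 3^{n}}{2}.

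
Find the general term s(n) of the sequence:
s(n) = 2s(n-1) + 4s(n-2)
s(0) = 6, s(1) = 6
Characteristic equation: x² - 2x - 4 = 0.
Discriminant Δ = (2)² + 4·(4) = 20.
Roots r₁,₂ = (2 ± √20)/2, so r₁ = 1 + \sqrt{5}, r₂ = 1 - \sqrt{5}.
General solution: s(n) = A·r₁^n + B·r₂^n.
From the initial conditions, A + B = 6 and r₁A + r₂B = 6.
Since r₁ - r₂ = √20: A = (6 - (6)r₂)/√20 = 3, and B = 6 - A = 3.
So s(n) = \left(3\right)\left(1 + \sqrt{5}\right)^n + \left(3\right)\left(1 - \sqrt{5}\right)^n.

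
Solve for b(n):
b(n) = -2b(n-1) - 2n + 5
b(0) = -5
First-order linear with linear forcing.
Homogeneous solution: b_h(n) = A·(-2)^n.
Try particular b_p(n) = pn + q. Substituting:
  pn + q = -2(p(n-1) + q) - 2n + 5.
Matching the n-coefficient: p = -2p - 2 ⇒ p = - \frac{2}{3}.
Matching constants: q = 2p - 2q + 5 ⇒ q = \frac{11}{9}.
General: b(n) = A·(-2)^n - \frac{2 n}{3} + \frac{11}{9}.
Apply b(0) = -5: A + \frac{11}{9} = -5 ⇒ A = - \frac{56}{9}.
So b(n) = - \frac{56 \left(-2\right)^{n}}{9} - \frac{2 n}{3} + \frac{11}{9}.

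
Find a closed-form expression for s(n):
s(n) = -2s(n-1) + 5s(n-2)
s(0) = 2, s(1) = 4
Characteristic equation: x² + 2x - 5 = 0.
Discriminant Δ = (-2)² + 4·(5) = 24.
Roots r₁,₂ = (-2 ± √24)/2, so r₁ = -1 + \sqrt{6}, r₂ = - \sqrt{6} - 1.
General solution: s(n) = A·r₁^n + B·r₂^n.
From the initial conditions, A + B = 2 and r₁A + r₂B = 4.
Since r₁ - r₂ = √24: A = (4 - (2)r₂)/√24 = 1 + \frac{\sqrt{6}}{2}, and B = 2 - A = 1 - \frac{\sqrt{6}}{2}.
So s(n) = \left(1 + \frac{\sqrt{6}}{2}\right)\left(-1 + \sqrt{6}\right)^n + \left(1 - \frac{\sqrt{6}}{2}\right)\left(- \sqrt{6} - 1\right)^n.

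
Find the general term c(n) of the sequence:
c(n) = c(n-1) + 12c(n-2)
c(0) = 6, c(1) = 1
Characteristic equation: x² - x - 12 = 0, which factors as (x - (4))(x - (-3)) = 0.
Roots r₁ = 4, r₂ = -3 (distinct).
General solution: c(n) = A·(4)^n + B·(-3)^n.
From c(0) = 6: A + B = 6.
From c(1) = 1: 4A - 3B = 1.
Solving: A = \frac{19}{7}, B = \frac{23}{7}.
So c(n) = \frac{23 \left(-3\right)^{n}}{7} + \frac{19 \cdot 4^{n}}{7}.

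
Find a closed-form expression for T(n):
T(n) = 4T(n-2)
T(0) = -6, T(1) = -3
Characteristic equation: x² - 4 = 0, which factors as (x - (2))(x - (-2)) = 0.
Roots r₁ = 2, r₂ = -2 (distinct).
General solution: T(n) = A·(2)^n + B·(-2)^n.
From T(0) = -6: A + B = -6.
From T(1) = -3: 2A - 2B = -3.
Solving: A = - \frac{15}{4}, B = - \frac{9}{4}.
So T(n) = - \frac{9 \left(-2\right)^{n}}{4} - \frac{15 \cdot 2^{n}}{4}.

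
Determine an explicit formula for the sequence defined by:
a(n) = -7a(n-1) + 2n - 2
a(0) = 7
First-order linear with linear forcing.
Homogeneous solution: a_h(n) = A·(-7)^n.
Try particular a_p(n) = pn + q. Substituting:
  pn + q = -7(p(n-1) + q) + 2n - 2.
Matching the n-coefficient: p = -7p + 2 ⇒ p = \frac{1}{4}.
Matching constants: q = 7p - 7q - 2 ⇒ q = - \frac{1}{32}.
General: a(n) = A·(-7)^n + \frac{n}{4} - \frac{1}{32}.
Apply a(0) = 7: A - \frac{1}{32} = 7 ⇒ A = \frac{225}{32}.
So a(n) = \frac{225 \left(-7\right)^{n}}{32} + \frac{n}{4} - \frac{1}{32}.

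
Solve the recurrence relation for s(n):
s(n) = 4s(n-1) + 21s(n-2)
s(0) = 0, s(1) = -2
Characteristic equation: x² - 4x - 21 = 0, which factors as (x - (-3))(x - (7)) = 0.
Roots r₁ = -3, r₂ = 7 (distinct).
General solution: s(n) = A·(-3)^n + B·(7)^n.
From s(0) = 0: A + B = 0.
From s(1) = -2: -3A + 7B = -2.
Solving: A = \frac{1}{5}, B = - \frac{1}{5}.
So s(n) = \frac{\left(-3\right)^{n}}{5} - \frac{7^{n}}{5}.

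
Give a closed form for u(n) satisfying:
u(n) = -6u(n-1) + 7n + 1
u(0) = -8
First-order linear with linear forcing.
Homogeneous solution: u_h(n) = A·(-6)^n.
Try particular u_p(n) = pn + q. Substituting:
  pn + q = -6(p(n-1) + q) + 7n + 1.
Matching the n-coefficient: p = -6p + 7 ⇒ p = 1.
Matching constants: q = 6p - 6q + 1 ⇒ q = 1.
General: u(n) = A·(-6)^n + n + 1.
Apply u(0) = -8: A + 1 = -8 ⇒ A = -9.
So u(n) = - 9 \left(-6\right)^{n} + n + 1.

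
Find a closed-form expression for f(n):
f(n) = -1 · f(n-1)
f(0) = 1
Pure geometric recurrence with ratio -1.
By induction f(n) = f(0) · (-1)^n = \left(-1\right)^{n}.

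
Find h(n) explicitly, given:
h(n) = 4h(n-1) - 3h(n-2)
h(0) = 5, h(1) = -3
Characteristic equation: x² - 4x + 3 = 0, which factors as (x - (3))(x - (1)) = 0.
Roots r₁ = 3, r₂ = 1 (distinct).
General solution: h(n) = A·(3)^n + B·(1)^n.
From h(0) = 5: A + B = 5.
From h(1) = -3: 3A + B = -3.
Solving: A = -4, B = 9.
So h(n) = 9 - 4 \cdot 3^{n}.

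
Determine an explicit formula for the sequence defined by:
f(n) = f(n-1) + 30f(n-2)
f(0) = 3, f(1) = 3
Characteristic equation: x² - x - 30 = 0, which factors as (x - (-5))(x - (6)) = 0.
Roots r₁ = -5, r₂ = 6 (distinct).
General solution: f(n) = A·(-5)^n + B·(6)^n.
From f(0) = 3: A + B = 3.
From f(1) = 3: -5A + 6B = 3.
Solving: A = \frac{15}{11}, B = \frac{18}{11}.
So f(n) = \frac{15 \left(-5\right)^{n}}{11} + \frac{18 \cdot 6^{n}}{11}.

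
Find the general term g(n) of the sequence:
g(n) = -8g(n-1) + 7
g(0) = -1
First-order linear non-homogeneous.
Homogeneous solution: g_h(n) = A·(-8)^n.
Try constant particular solution g_p = K: K = -8K + 7 ⇒ K = \frac{7}{9}.
General: g(n) = A·(-8)^n + \frac{7}{9}.
Apply g(0) = -1: A + \frac{7}{9} = -1 ⇒ A = - \frac{16}{9}.
So g(n) = \frac{7}{9} - \frac{16 \left(-8\right)^{n}}{9}.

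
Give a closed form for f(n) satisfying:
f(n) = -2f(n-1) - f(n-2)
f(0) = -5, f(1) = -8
Characteristic equation: x² + 2x + 1 = 0, which is (x - (-1))².
Repeated root r = -1.
General solution: f(n) = (A + Bn)·(-1)^n.
From f(0) = -5: A = -5.
From f(1) = -8: (A + B)·(-1) = -8 ⇒ B = 13.
So f(n) = \left(13 n - 5\right) \cdot (-1)^n.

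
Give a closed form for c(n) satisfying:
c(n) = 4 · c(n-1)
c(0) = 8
Pure geometric recurrence with ratio 4.
By induction c(n) = c(0) · (4)^n = 8 \cdot 4^{n}.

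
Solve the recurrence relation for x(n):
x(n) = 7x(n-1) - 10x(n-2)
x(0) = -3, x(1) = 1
Characteristic equation: x² - 7x + 10 = 0, which factors as (x - (2))(x - (5)) = 0.
Roots r₁ = 2, r₂ = 5 (distinct).
General solution: x(n) = A·(2)^n + B·(5)^n.
From x(0) = -3: A + B = -3.
From x(1) = 1: 2A + 5B = 1.
Solving: A = - \frac{16}{3}, B = \frac{7}{3}.
So x(n) = - \frac{16 \cdot 2^{n}}{3} + \frac{7 \cdot 5^{n}}{3}.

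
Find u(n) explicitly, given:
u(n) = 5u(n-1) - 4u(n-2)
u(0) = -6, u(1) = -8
Characteristic equation: x² - 5x + 4 = 0, which factors as (x - (4))(x - (1)) = 0.
Roots r₁ = 4, r₂ = 1 (distinct).
General solution: u(n) = A·(4)^n + B·(1)^n.
From u(0) = -6: A + B = -6.
From u(1) = -8: 4A + B = -8.
Solving: A = - \frac{2}{3}, B = - \frac{16}{3}.
So u(n) = - \frac{2 \cdot 4^{n}}{3} - \frac{16}{3}.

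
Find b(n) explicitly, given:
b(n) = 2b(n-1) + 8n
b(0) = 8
First-order linear with linear forcing.
Homogeneous solution: b_h(n) = A·(2)^n.
Try particular b_p(n) = pn + q. Substituting:
  pn + q = 2(p(n-1) + q) + 8n.
Matching the n-coefficient: p = 2p + 8 ⇒ p = -8.
Matching constants: q = -2p + 2q ⇒ q = -16.
General: b(n) = A·(2)^n - 8 n - 16.
Apply b(0) = 8: A - 16 = 8 ⇒ A = 24.
So b(n) = 24 \cdot 2^{n} - 8 n - 16.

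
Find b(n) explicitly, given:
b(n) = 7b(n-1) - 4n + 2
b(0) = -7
First-order linear with linear forcing.
Homogeneous solution: b_h(n) = A·(7)^n.
Try particular b_p(n) = pn + q. Substituting:
  pn + q = 7(p(n-1) + q) - 4n + 2.
Matching the n-coefficient: p = 7p - 4 ⇒ p = \frac{2}{3}.
Matching constants: q = -7p + 7q + 2 ⇒ q = \frac{4}{9}.
General: b(n) = A·(7)^n + \frac{2 n}{3} + \frac{4}{9}.
Apply b(0) = -7: A + \frac{4}{9} = -7 ⇒ A = - \frac{67}{9}.
So b(n) = - \frac{67 \cdot 7^{n}}{9} + \frac{2 n}{3} + \frac{4}{9}.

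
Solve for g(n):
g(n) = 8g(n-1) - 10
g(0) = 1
First-order linear non-homogeneous.
Homogeneous solution: g_h(n) = A·(8)^n.
Try constant particular solution g_p = K: K = 8K - 10 ⇒ K = \frac{10}{7}.
General: g(n) = A·(8)^n + \frac{10}{7}.
Apply g(0) = 1: A + \frac{10}{7} = 1 ⇒ A = - \frac{3}{7}.
So g(n) = \frac{10}{7} - \frac{3 \cdot 8^{n}}{7}.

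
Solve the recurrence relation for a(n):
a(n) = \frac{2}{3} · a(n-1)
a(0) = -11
Pure geometric recurrence with ratio \frac{2}{3}.
By induction a(n) = a(0) · (\frac{2}{3})^n = - 11 \left(\frac{2}{3}\right)^{n}.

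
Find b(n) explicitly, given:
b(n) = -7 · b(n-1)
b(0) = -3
Pure geometric recurrence with ratio -7.
By induction b(n) = b(0) · (-7)^n = - 3 \left(-7\right)^{n}.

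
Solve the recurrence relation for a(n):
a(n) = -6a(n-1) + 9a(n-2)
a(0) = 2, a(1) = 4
Characteristic equation: x² + 6x - 9 = 0.
Discriminant Δ = (-6)² + 4·(9) = 72.
Roots r₁,₂ = (-6 ± √72)/2, so r₁ = -3 + 3 \sqrt{2}, r₂ = - 3 \sqrt{2} - 3.
General solution: a(n) = A·r₁^n + B·r₂^n.
From the initial conditions, A + B = 2 and r₁A + r₂B = 4.
Since r₁ - r₂ = √72: A = (4 - (2)r₂)/√72 = 1 + \frac{5 \sqrt{2}}{6}, and B = 2 - A = 1 - \frac{5 \sqrt{2}}{6}.
So a(n) = \left(1 + \frac{5 \sqrt{2}}{6}\right)\left(-3 + 3 \sqrt{2}\right)^n + \left(1 - \frac{5 \sqrt{2}}{6}\right)\left(- 3 \sqrt{2} - 3\right)^n.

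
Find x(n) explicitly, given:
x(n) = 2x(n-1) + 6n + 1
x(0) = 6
First-order linear with linear forcing.
Homogeneous solution: x_h(n) = A·(2)^n.
Try particular x_p(n) = pn + q. Substituting:
  pn + q = 2(p(n-1) + q) + 6n + 1.
Matching the n-coefficient: p = 2p + 6 ⇒ p = -6.
Matching constants: q = -2p + 2q + 1 ⇒ q = -13.
General: x(n) = A·(2)^n - 6 n - 13.
Apply x(0) = 6: A - 13 = 6 ⇒ A = 19.
So x(n) = 19 \cdot 2^{n} - 6 n - 13.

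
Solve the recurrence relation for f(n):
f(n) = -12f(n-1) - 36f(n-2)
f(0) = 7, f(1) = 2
Characteristic equation: x² + 12x + 36 = 0, which is (x - (-6))².
Repeated root r = -6.
General solution: f(n) = (A + Bn)·(-6)^n.
From f(0) = 7: A = 7.
From f(1) = 2: (A + B)·(-6) = 2 ⇒ B = - \frac{22}{3}.
So f(n) = \left(7 - \frac{22 n}{3}\right) \cdot (-6)^n.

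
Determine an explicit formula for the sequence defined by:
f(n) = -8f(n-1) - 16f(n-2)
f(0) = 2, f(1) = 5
Characteristic equation: x² + 8x + 16 = 0, which is (x - (-4))².
Repeated root r = -4.
General solution: f(n) = (A + Bn)·(-4)^n.
From f(0) = 2: A = 2.
From f(1) = 5: (A + B)·(-4) = 5 ⇒ B = - \frac{13}{4}.
So f(n) = \left(2 - \frac{13 n}{4}\right) \cdot (-4)^n.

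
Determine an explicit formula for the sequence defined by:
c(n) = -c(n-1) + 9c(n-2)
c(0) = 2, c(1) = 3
Characteristic equation: x² + x - 9 = 0.
Discriminant Δ = (-1)² + 4·(9) = 37.
Roots r₁,₂ = (-1 ± √37)/2, so r₁ = - \frac{1}{2} + \frac{\sqrt{37}}{2}, r₂ = - \frac{\sqrt{37}}{2} - \frac{1}{2}.
General solution: c(n) = A·r₁^n + B·r₂^n.
From the initial conditions, A + B = 2 and r₁A + r₂B = 3.
Since r₁ - r₂ = √37: A = (3 - (2)r₂)/√37 = \frac{4 \sqrt{37}}{37} + 1, and B = 2 - A = 1 - \frac{4 \sqrt{37}}{37}.
So c(n) = \left(\frac{4 \sqrt{37}}{37} + 1\right)\left(- \frac{1}{2} + \frac{\sqrt{37}}{2}\right)^n + \left(1 - \frac{4 \sqrt{37}}{37}\right)\left(- \frac{\sqrt{37}}{2} - \frac{1}{2}\right)^n.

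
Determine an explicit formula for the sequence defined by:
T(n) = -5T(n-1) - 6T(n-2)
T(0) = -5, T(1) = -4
Characteristic equation: x² + 5x + 6 = 0, which factors as (x - (-3))(x - (-2)) = 0.
Roots r₁ = -3, r₂ = -2 (distinct).
General solution: T(n) = A·(-3)^n + B·(-2)^n.
From T(0) = -5: A + B = -5.
From T(1) = -4: -3A - 2B = -4.
Solving: A = 14, B = -19.
So T(n) = - 19 \left(-2\right)^{n} + 14 \left(-3\right)^{n}.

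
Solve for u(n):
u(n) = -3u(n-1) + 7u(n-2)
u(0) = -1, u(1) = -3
Characteristic equation: x² + 3x - 7 = 0.
Discriminant Δ = (-3)² + 4·(7) = 37.
Roots r₁,₂ = (-3 ± √37)/2, so r₁ = - \frac{3}{2} + \frac{\sqrt{37}}{2}, r₂ = - \frac{\sqrt{37}}{2} - \frac{3}{2}.
General solution: u(n) = A·r₁^n + B·r₂^n.
From the initial conditions, A + B = -1 and r₁A + r₂B = -3.
Since r₁ - r₂ = √37: A = (-3 - (-1)r₂)/√37 = - \frac{9 \sqrt{37}}{74} - \frac{1}{2}, and B = -1 - A = - \frac{1}{2} + \frac{9 \sqrt{37}}{74}.
So u(n) = \left(- \frac{9 \sqrt{37}}{74} - \frac{1}{2}\right)\left(- \frac{3}{2} + \frac{\sqrt{37}}{2}\right)^n + \left(- \frac{1}{2} + \frac{9 \sqrt{37}}{74}\right)\left(- \frac{\sqrt{37}}{2} - \frac{3}{2}\right)^n.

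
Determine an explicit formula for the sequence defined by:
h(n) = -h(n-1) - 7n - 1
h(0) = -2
First-order linear with linear forcing.
Homogeneous solution: h_h(n) = A·(-1)^n.
Try particular h_p(n) = pn + q. Substituting:
  pn + q = -(p(n-1) + q) - 7n - 1.
Matching the n-coefficient: p = -p - 7 ⇒ p = - \frac{7}{2}.
Matching constants: q = p - q - 1 ⇒ q = - \frac{9}{4}.
General: h(n) = A·(-1)^n - \frac{7 n}{2} - \frac{9}{4}.
Apply h(0) = -2: A - \frac{9}{4} = -2 ⇒ A = \frac{1}{4}.
So h(n) = \frac{\left(-1\right)^{n}}{4} - \frac{7 n}{2} - \frac{9}{4}.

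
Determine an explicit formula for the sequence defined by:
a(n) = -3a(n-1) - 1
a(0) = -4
First-order linear non-homogeneous.
Homogeneous solution: a_h(n) = A·(-3)^n.
Try constant particular solution a_p = K: K = -3K - 1 ⇒ K = - \frac{1}{4}.
General: a(n) = A·(-3)^n - \frac{1}{4}.
Apply a(0) = -4: A - \frac{1}{4} = -4 ⇒ A = - \frac{15}{4}.
So a(n) = - \frac{15 \left(-3\right)^{n}}{4} - \frac{1}{4}.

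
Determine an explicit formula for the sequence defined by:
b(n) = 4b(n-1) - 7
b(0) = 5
First-order linear non-homogeneous.
Homogeneous solution: b_h(n) = A·(4)^n.
Try constant particular solution b_p = K: K = 4K - 7 ⇒ K = \frac{7}{3}.
General: b(n) = A·(4)^n + \frac{7}{3}.
Apply b(0) = 5: A + \frac{7}{3} = 5 ⇒ A = \frac{8}{3}.
So b(n) = \frac{8 \cdot 4^{n}}{3} + \frac{7}{3}.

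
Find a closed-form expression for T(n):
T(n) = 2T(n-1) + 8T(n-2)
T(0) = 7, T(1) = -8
Characteristic equation: x² - 2x - 8 = 0, which factors as (x - (-2))(x - (4)) = 0.
Roots r₁ = -2, r₂ = 4 (distinct).
General solution: T(n) = A·(-2)^n + B·(4)^n.
From T(0) = 7: A + B = 7.
From T(1) = -8: -2A + 4B = -8.
Solving: A = 6, B = 1.
So T(n) = 6 \left(-2\right)^{n} + 4^{n}.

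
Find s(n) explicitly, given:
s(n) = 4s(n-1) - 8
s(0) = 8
First-order linear non-homogeneous.
Homogeneous solution: s_h(n) = A·(4)^n.
Try constant particular solution s_p = K: K = 4K - 8 ⇒ K = \frac{8}{3}.
General: s(n) = A·(4)^n + \frac{8}{3}.
Apply s(0) = 8: A + \frac{8}{3} = 8 ⇒ A = \frac{16}{3}.
So s(n) = \frac{16 \cdot 4^{n}}{3} + \frac{8}{3}.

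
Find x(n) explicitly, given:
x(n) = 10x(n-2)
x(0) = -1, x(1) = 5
Characteristic equation: x² - 10 = 0.
Discriminant Δ = (0)² + 4·(10) = 40.
Roots r₁,₂ = (0 ± √40)/2, so r₁ = \sqrt{10}, r₂ = - \sqrt{10}.
General solution: x(n) = A·r₁^n + B·r₂^n.
From the initial conditions, A + B = -1 and r₁A + r₂B = 5.
Since r₁ - r₂ = √40: A = (5 - (-1)r₂)/√40 = - \frac{1}{2} + \frac{\sqrt{10}}{4}, and B = -1 - A = - \frac{\sqrt{10}}{4} - \frac{1}{2}.
So x(n) = \left(- \frac{1}{2} + \frac{\sqrt{10}}{4}\right)\left(\sqrt{10}\right)^n + \left(- \frac{\sqrt{10}}{4} - \frac{1}{2}\right)\left(- \sqrt{10}\right)^n.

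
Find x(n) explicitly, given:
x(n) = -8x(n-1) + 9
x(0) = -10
First-order linear non-homogeneous.
Homogeneous solution: x_h(n) = A·(-8)^n.
Try constant particular solution x_p = K: K = -8K + 9 ⇒ K = 1.
General: x(n) = A·(-8)^n + 1.
Apply x(0) = -10: A + 1 = -10 ⇒ A = -11.
So x(n) = 1 - 11 \left(-8\right)^{n}.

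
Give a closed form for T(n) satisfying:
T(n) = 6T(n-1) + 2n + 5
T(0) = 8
First-order linear with linear forcing.
Homogeneous solution: T_h(n) = A·(6)^n.
Try particular T_p(n) = pn + q. Substituting:
  pn + q = 6(p(n-1) + q) + 2n + 5.
Matching the n-coefficient: p = 6p + 2 ⇒ p = - \frac{2}{5}.
Matching constants: q = -6p + 6q + 5 ⇒ q = - \frac{37}{25}.
General: T(n) = A·(6)^n - \frac{2 n}{5} - \frac{37}{25}.
Apply T(0) = 8: A - \frac{37}{25} = 8 ⇒ A = \frac{237}{25}.
So T(n) = \frac{237 \cdot 6^{n}}{25} - \frac{2 n}{5} - \frac{37}{25}.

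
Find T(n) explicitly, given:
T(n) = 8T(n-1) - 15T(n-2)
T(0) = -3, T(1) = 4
Characteristic equation: x² - 8x + 15 = 0, which factors as (x - (5))(x - (3)) = 0.
Roots r₁ = 5, r₂ = 3 (distinct).
General solution: T(n) = A·(5)^n + B·(3)^n.
From T(0) = -3: A + B = -3.
From T(1) = 4: 5A + 3B = 4.
Solving: A = \frac{13}{2}, B = - \frac{19}{2}.
So T(n) = - \frac{19 \cdot 3^{n}}{2} + \frac{13 \cdot 5^{n}}{2}.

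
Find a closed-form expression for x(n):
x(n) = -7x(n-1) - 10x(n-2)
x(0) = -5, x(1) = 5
Characteristic equation: x² + 7x + 10 = 0, which factors as (x - (-2))(x - (-5)) = 0.
Roots r₁ = -2, r₂ = -5 (distinct).
General solution: x(n) = A·(-2)^n + B·(-5)^n.
From x(0) = -5: A + B = -5.
From x(1) = 5: -2A - 5B = 5.
Solving: A = - \frac{20}{3}, B = \frac{5}{3}.
So x(n) = - \frac{20 \left(-2\right)^{n}}{3} + \frac{5 \left(-5\right)^{n}}{3}.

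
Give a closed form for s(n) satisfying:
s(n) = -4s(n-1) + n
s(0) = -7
First-order linear with linear forcing.
Homogeneous solution: s_h(n) = A·(-4)^n.
Try particular s_p(n) = pn + q. Substituting:
  pn + q = -4(p(n-1) + q) + n.
Matching the n-coefficient: p = -4p + 1 ⇒ p = \frac{1}{5}.
Matching constants: q = 4p - 4q ⇒ q = \frac{4}{25}.
General: s(n) = A·(-4)^n + \frac{n}{5} + \frac{4}{25}.
Apply s(0) = -7: A + \frac{4}{25} = -7 ⇒ A = - \frac{179}{25}.
So s(n) = - \frac{179 \left(-4\right)^{n}}{25} + \frac{n}{5} + \frac{4}{25}.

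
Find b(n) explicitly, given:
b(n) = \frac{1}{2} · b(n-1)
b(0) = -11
Pure geometric recurrence with ratio \frac{1}{2}.
By induction b(n) = b(0) · (\frac{1}{2})^n = - 11 \cdot 2^{- n}.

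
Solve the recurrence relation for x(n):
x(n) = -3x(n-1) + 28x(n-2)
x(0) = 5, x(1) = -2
Characteristic equation: x² + 3x - 28 = 0, which factors as (x - (-7))(x - (4)) = 0.
Roots r₁ = -7, r₂ = 4 (distinct).
General solution: x(n) = A·(-7)^n + B·(4)^n.
From x(0) = 5: A + B = 5.
From x(1) = -2: -7A + 4B = -2.
Solving: A = 2, B = 3.
So x(n) = 2 \left(-7\right)^{n} + 3 \cdot 4^{n}.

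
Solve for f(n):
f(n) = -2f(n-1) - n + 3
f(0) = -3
First-order linear with linear forcing.
Homogeneous solution: f_h(n) = A·(-2)^n.
Try particular f_p(n) = pn + q. Substituting:
  pn + q = -2(p(n-1) + q) - n + 3.
Matching the n-coefficient: p = -2p - 1 ⇒ p = - \frac{1}{3}.
Matching constants: q = 2p - 2q + 3 ⇒ q = \frac{7}{9}.
General: f(n) = A·(-2)^n - \frac{n}{3} + \frac{7}{9}.
Apply f(0) = -3: A + \frac{7}{9} = -3 ⇒ A = - \frac{34}{9}.
So f(n) = - \frac{34 \left(-2\right)^{n}}{9} - \frac{n}{3} + \frac{7}{9}.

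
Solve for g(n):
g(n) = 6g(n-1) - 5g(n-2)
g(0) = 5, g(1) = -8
Characteristic equation: x² - 6x + 5 = 0, which factors as (x - (1))(x - (5)) = 0.
Roots r₁ = 1, r₂ = 5 (distinct).
General solution: g(n) = A·(1)^n + B·(5)^n.
From g(0) = 5: A + B = 5.
From g(1) = -8: A + 5B = -8.
Solving: A = \frac{33}{4}, B = - \frac{13}{4}.
So g(n) = \frac{33}{4} - \frac{13 \cdot 5^{n}}{4}.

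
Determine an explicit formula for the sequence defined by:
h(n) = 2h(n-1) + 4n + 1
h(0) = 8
First-order linear with linear forcing.
Homogeneous solution: h_h(n) = A·(2)^n.
Try particular h_p(n) = pn + q. Substituting:
  pn + q = 2(p(n-1) + q) + 4n + 1.
Matching the n-coefficient: p = 2p + 4 ⇒ p = -4.
Matching constants: q = -2p + 2q + 1 ⇒ q = -9.
General: h(n) = A·(2)^n - 4 n - 9.
Apply h(0) = 8: A - 9 = 8 ⇒ A = 17.
So h(n) = 17 \cdot 2^{n} - 4 n - 9.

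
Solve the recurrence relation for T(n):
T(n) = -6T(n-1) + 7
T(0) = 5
First-order linear non-homogeneous.
Homogeneous solution: T_h(n) = A·(-6)^n.
Try constant particular solution T_p = K: K = -6K + 7 ⇒ K = 1.
General: T(n) = A·(-6)^n + 1.
Apply T(0) = 5: A + 1 = 5 ⇒ A = 4.
So T(n) = 4 \left(-6\right)^{n} + 1.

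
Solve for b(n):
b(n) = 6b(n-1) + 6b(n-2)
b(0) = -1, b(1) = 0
Characteristic equation: x² - 6x - 6 = 0.
Discriminant Δ = (6)² + 4·(6) = 60.
Roots r₁,₂ = (6 ± √60)/2, so r₁ = 3 + \sqrt{15}, r₂ = 3 - \sqrt{15}.
General solution: b(n) = A·r₁^n + B·r₂^n.
From the initial conditions, A + B = -1 and r₁A + r₂B = 0.
Since r₁ - r₂ = √60: A = (0 - (-1)r₂)/√60 = - \frac{1}{2} + \frac{\sqrt{15}}{10}, and B = -1 - A = - \frac{1}{2} - \frac{\sqrt{15}}{10}.
So b(n) = \left(- \frac{1}{2} + \frac{\sqrt{15}}{10}\right)\left(3 + \sqrt{15}\right)^n + \left(- \frac{1}{2} - \frac{\sqrt{15}}{10}\right)\left(3 - \sqrt{15}\right)^n.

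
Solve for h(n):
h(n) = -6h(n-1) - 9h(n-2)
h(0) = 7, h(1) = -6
Characteristic equation: x² + 6x + 9 = 0, which is (x - (-3))².
Repeated root r = -3.
General solution: h(n) = (A + Bn)·(-3)^n.
From h(0) = 7: A = 7.
From h(1) = -6: (A + B)·(-3) = -6 ⇒ B = -5.
So h(n) = \left(7 - 5 n\right) \cdot (-3)^n.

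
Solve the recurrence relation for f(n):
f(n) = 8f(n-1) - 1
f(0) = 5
First-order linear non-homogeneous.
Homogeneous solution: f_h(n) = A·(8)^n.
Try constant particular solution f_p = K: K = 8K - 1 ⇒ K = \frac{1}{7}.
General: f(n) = A·(8)^n + \frac{1}{7}.
Apply f(0) = 5: A + \frac{1}{7} = 5 ⇒ A = \frac{34}{7}.
So f(n) = \frac{34 \cdot 8^{n}}{7} + \frac{1}{7}.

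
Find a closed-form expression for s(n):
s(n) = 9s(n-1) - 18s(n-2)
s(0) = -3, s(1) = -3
Characteristic equation: x² - 9x + 18 = 0, which factors as (x - (3))(x - (6)) = 0.
Roots r₁ = 3, r₂ = 6 (distinct).
General solution: s(n) = A·(3)^n + B·(6)^n.
From s(0) = -3: A + B = -3.
From s(1) = -3: 3A + 6B = -3.
Solving: A = -5, B = 2.
So s(n) = - 5 \cdot 3^{n} + 2 \cdot 6^{n}.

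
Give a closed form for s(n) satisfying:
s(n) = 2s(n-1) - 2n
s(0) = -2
First-order linear with linear forcing.
Homogeneous solution: s_h(n) = A·(2)^n.
Try particular s_p(n) = pn + q. Substituting:
  pn + q = 2(p(n-1) + q) - 2n.
Matching the n-coefficient: p = 2p - 2 ⇒ p = 2.
Matching constants: q = -2p + 2q ⇒ q = 4.
General: s(n) = A·(2)^n + 2 n + 4.
Apply s(0) = -2: A + 4 = -2 ⇒ A = -6.
So s(n) = - 6 \cdot 2^{n} + 2 n + 4.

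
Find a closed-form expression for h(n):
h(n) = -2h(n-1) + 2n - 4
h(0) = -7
First-order linear with linear forcing.
Homogeneous solution: h_h(n) = A·(-2)^n.
Try particular h_p(n) = pn + q. Substituting:
  pn + q = -2(p(n-1) + q) + 2n - 4.
Matching the n-coefficient: p = -2p + 2 ⇒ p = \frac{2}{3}.
Matching constants: q = 2p - 2q - 4 ⇒ q = - \frac{8}{9}.
General: h(n) = A·(-2)^n + \frac{2 n}{3} - \frac{8}{9}.
Apply h(0) = -7: A - \frac{8}{9} = -7 ⇒ A = - \frac{55}{9}.
So h(n) = - \frac{55 \left(-2\right)^{n}}{9} + \frac{2 n}{3} - \frac{8}{9}.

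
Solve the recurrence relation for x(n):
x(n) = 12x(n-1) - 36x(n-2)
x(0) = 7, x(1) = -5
Characteristic equation: x² - 12x + 36 = 0, which is (x - (6))².
Repeated root r = 6.
General solution: x(n) = (A + Bn)·(6)^n.
From x(0) = 7: A = 7.
From x(1) = -5: (A + B)·(6) = -5 ⇒ B = - \frac{47}{6}.
So x(n) = \left(7 - \frac{47 n}{6}\right) \cdot (6)^n.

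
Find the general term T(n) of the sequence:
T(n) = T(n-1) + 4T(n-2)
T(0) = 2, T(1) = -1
Characteristic equation: x² - x - 4 = 0.
Discriminant Δ = (1)² + 4·(4) = 17.
Roots r₁,₂ = (1 ± √17)/2, so r₁ = \frac{1}{2} + \frac{\sqrt{17}}{2}, r₂ = \frac{1}{2} - \frac{\sqrt{17}}{2}.
General solution: T(n) = A·r₁^n + B·r₂^n.
From the initial conditions, A + B = 2 and r₁A + r₂B = -1.
Since r₁ - r₂ = √17: A = (-1 - (2)r₂)/√17 = 1 - \frac{2 \sqrt{17}}{17}, and B = 2 - A = \frac{2 \sqrt{17}}{17} + 1.
So T(n) = \left(1 - \frac{2 \sqrt{17}}{17}\right)\left(\frac{1}{2} + \frac{\sqrt{17}}{2}\right)^n + \left(\frac{2 \sqrt{17}}{17} + 1\right)\left(\frac{1}{2} - \frac{\sqrt{17}}{2}\right)^n.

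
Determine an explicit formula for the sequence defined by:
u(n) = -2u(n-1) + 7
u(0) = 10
First-order linear non-homogeneous.
Homogeneous solution: u_h(n) = A·(-2)^n.
Try constant particular solution u_p = K: K = -2K + 7 ⇒ K = \frac{7}{3}.
General: u(n) = A·(-2)^n + \frac{7}{3}.
Apply u(0) = 10: A + \frac{7}{3} = 10 ⇒ A = \frac{23}{3}.
So u(n) = \frac{23 \left(-2\right)^{n}}{3} + \frac{7}{3}.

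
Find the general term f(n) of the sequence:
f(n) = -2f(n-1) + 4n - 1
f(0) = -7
First-order linear with linear forcing.
Homogeneous solution: f_h(n) = A·(-2)^n.
Try particular f_p(n) = pn + q. Substituting:
  pn + q = -2(p(n-1) + q) + 4n - 1.
Matching the n-coefficient: p = -2p + 4 ⇒ p = \frac{4}{3}.
Matching constants: q = 2p - 2q - 1 ⇒ q = \frac{5}{9}.
General: f(n) = A·(-2)^n + \frac{4 n}{3} + \frac{5}{9}.
Apply f(0) = -7: A + \frac{5}{9} = -7 ⇒ A = - \frac{68}{9}.
So f(n) = - \frac{68 \left(-2\right)^{n}}{9} + \frac{4 n}{3} + \frac{5}{9}.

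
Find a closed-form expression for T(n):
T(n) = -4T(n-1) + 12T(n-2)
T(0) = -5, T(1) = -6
Characteristic equation: x² + 4x - 12 = 0, which factors as (x - (2))(x - (-6)) = 0.
Roots r₁ = 2, r₂ = -6 (distinct).
General solution: T(n) = A·(2)^n + B·(-6)^n.
From T(0) = -5: A + B = -5.
From T(1) = -6: 2A - 6B = -6.
Solving: A = - \frac{9}{2}, B = - \frac{1}{2}.
So T(n) = - \frac{\left(-6\right)^{n}}{2} - \frac{9 \cdot 2^{n}}{2}.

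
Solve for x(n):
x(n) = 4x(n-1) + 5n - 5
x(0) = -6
First-order linear with linear forcing.
Homogeneous solution: x_h(n) = A·(4)^n.
Try particular x_p(n) = pn + q. Substituting:
  pn + q = 4(p(n-1) + q) + 5n - 5.
Matching the n-coefficient: p = 4p + 5 ⇒ p = - \frac{5}{3}.
Matching constants: q = -4p + 4q - 5 ⇒ q = - \frac{5}{9}.
General: x(n) = A·(4)^n - \frac{5 n}{3} - \frac{5}{9}.
Apply x(0) = -6: A - \frac{5}{9} = -6 ⇒ A = - \frac{49}{9}.
So x(n) = - \frac{49 \cdot 4^{n}}{9} - \frac{5 n}{3} - \frac{5}{9}.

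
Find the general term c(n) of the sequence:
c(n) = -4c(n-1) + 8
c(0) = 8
First-order linear non-homogeneous.
Homogeneous solution: c_h(n) = A·(-4)^n.
Try constant particular solution c_p = K: K = -4K + 8 ⇒ K = \frac{8}{5}.
General: c(n) = A·(-4)^n + \frac{8}{5}.
Apply c(0) = 8: A + \frac{8}{5} = 8 ⇒ A = \frac{32}{5}.
So c(n) = \frac{32 \left(-4\right)^{n}}{5} + \frac{8}{5}.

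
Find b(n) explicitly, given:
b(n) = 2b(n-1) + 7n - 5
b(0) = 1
First-order linear with linear forcing.
Homogeneous solution: b_h(n) = A·(2)^n.
Try particular b_p(n) = pn + q. Substituting:
  pn + q = 2(p(n-1) + q) + 7n - 5.
Matching the n-coefficient: p = 2p + 7 ⇒ p = -7.
Matching constants: q = -2p + 2q - 5 ⇒ q = -9.
General: b(n) = A·(2)^n - 7 n - 9.
Apply b(0) = 1: A - 9 = 1 ⇒ A = 10.
So b(n) = 10 \cdot 2^{n} - 7 n - 9.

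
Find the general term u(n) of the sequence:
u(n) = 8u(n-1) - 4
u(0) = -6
First-order linear non-homogeneous.
Homogeneous solution: u_h(n) = A·(8)^n.
Try constant particular solution u_p = K: K = 8K - 4 ⇒ K = \frac{4}{7}.
General: u(n) = A·(8)^n + \frac{4}{7}.
Apply u(0) = -6: A + \frac{4}{7} = -6 ⇒ A = - \frac{46}{7}.
So u(n) = \frac{4}{7} - \frac{46 \cdot 8^{n}}{7}.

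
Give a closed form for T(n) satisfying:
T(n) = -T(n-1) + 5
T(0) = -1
First-order linear non-homogeneous.
Homogeneous solution: T_h(n) = A·(-1)^n.
Try constant particular solution T_p = K: K = -K + 5 ⇒ K = \frac{5}{2}.
General: T(n) = A·(-1)^n + \frac{5}{2}.
Apply T(0) = -1: A + \frac{5}{2} = -1 ⇒ A = - \frac{7}{2}.
So T(n) = \frac{5}{2} - \frac{7 \left(-1\right)^{n}}{2}.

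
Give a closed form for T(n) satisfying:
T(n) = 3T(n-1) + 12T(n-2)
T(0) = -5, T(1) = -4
Characteristic equation: x² - 3x - 12 = 0.
Discriminant Δ = (3)² + 4·(12) = 57.
Roots r₁,₂ = (3 ± √57)/2, so r₁ = \frac{3}{2} + \frac{\sqrt{57}}{2}, r₂ = \frac{3}{2} - \frac{\sqrt{57}}{2}.
General solution: T(n) = A·r₁^n + B·r₂^n.
From the initial conditions, A + B = -5 and r₁A + r₂B = -4.
Since r₁ - r₂ = √57: A = (-4 - (-5)r₂)/√57 = - \frac{5}{2} + \frac{7 \sqrt{57}}{114}, and B = -5 - A = - \frac{5}{2} - \frac{7 \sqrt{57}}{114}.
So T(n) = \left(- \frac{5}{2} + \frac{7 \sqrt{57}}{114}\right)\left(\frac{3}{2} + \frac{\sqrt{57}}{2}\right)^n + \left(- \frac{5}{2} - \frac{7 \sqrt{57}}{114}\right)\left(\frac{3}{2} - \frac{\sqrt{57}}{2}\right)^n.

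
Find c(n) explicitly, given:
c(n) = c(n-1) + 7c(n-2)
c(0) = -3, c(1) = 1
Characteristic equation: x² - x - 7 = 0.
Discriminant Δ = (1)² + 4·(7) = 29.
Roots r₁,₂ = (1 ± √29)/2, so r₁ = \frac{1}{2} + \frac{\sqrt{29}}{2}, r₂ = \frac{1}{2} - \frac{\sqrt{29}}{2}.
General solution: c(n) = A·r₁^n + B·r₂^n.
From the initial conditions, A + B = -3 and r₁A + r₂B = 1.
Since r₁ - r₂ = √29: A = (1 - (-3)r₂)/√29 = - \frac{3}{2} + \frac{5 \sqrt{29}}{58}, and B = -3 - A = - \frac{3}{2} - \frac{5 \sqrt{29}}{58}.
So c(n) = \left(- \frac{3}{2} + \frac{5 \sqrt{29}}{58}\right)\left(\frac{1}{2} + \frac{\sqrt{29}}{2}\right)^n + \left(- \frac{3}{2} - \frac{5 \sqrt{29}}{58}\right)\left(\frac{1}{2} - \frac{\sqrt{29}}{2}\right)^n.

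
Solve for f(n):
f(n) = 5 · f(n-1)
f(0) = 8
Pure geometric recurrence with ratio 5.
By induction f(n) = f(0) · (5)^n = 8 \cdot 5^{n}.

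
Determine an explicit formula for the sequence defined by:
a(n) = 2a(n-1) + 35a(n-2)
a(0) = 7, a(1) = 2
Characteristic equation: x² - 2x - 35 = 0, which factors as (x - (7))(x - (-5)) = 0.
Roots r₁ = 7, r₂ = -5 (distinct).
General solution: a(n) = A·(7)^n + B·(-5)^n.
From a(0) = 7: A + B = 7.
From a(1) = 2: 7A - 5B = 2.
Solving: A = \frac{37}{12}, B = \frac{47}{12}.
So a(n) = \frac{47 \left(-5\right)^{n}}{12} + \frac{37 \cdot 7^{n}}{12}.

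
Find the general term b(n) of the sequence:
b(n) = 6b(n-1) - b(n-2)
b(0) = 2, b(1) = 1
Characteristic equation: x² - 6x + 1 = 0.
Discriminant Δ = (6)² + 4·(-1) = 32.
Roots r₁,₂ = (6 ± √32)/2, so r₁ = 2 \sqrt{2} + 3, r₂ = 3 - 2 \sqrt{2}.
General solution: b(n) = A·r₁^n + B·r₂^n.
From the initial conditions, A + B = 2 and r₁A + r₂B = 1.
Since r₁ - r₂ = √32: A = (1 - (2)r₂)/√32 = 1 - \frac{5 \sqrt{2}}{8}, and B = 2 - A = \frac{5 \sqrt{2}}{8} + 1.
So b(n) = \left(1 - \frac{5 \sqrt{2}}{8}\right)\left(2 \sqrt{2} + 3\right)^n + \left(\frac{5 \sqrt{2}}{8} + 1\right)\left(3 - 2 \sqrt{2}\right)^n.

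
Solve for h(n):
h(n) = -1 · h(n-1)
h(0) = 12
Pure geometric recurrence with ratio -1.
By induction h(n) = h(0) · (-1)^n = 12 \left(-1\right)^{n}.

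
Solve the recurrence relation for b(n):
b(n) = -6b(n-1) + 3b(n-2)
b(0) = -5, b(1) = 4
Characteristic equation: x² + 6x - 3 = 0.
Discriminant Δ = (-6)² + 4·(3) = 48.
Roots r₁,₂ = (-6 ± √48)/2, so r₁ = -3 + 2 \sqrt{3}, r₂ = - 2 \sqrt{3} - 3.
General solution: b(n) = A·r₁^n + B·r₂^n.
From the initial conditions, A + B = -5 and r₁A + r₂B = 4.
Since r₁ - r₂ = √48: A = (4 - (-5)r₂)/√48 = - \frac{5}{2} - \frac{11 \sqrt{3}}{12}, and B = -5 - A = - \frac{5}{2} + \frac{11 \sqrt{3}}{12}.
So b(n) = \left(- \frac{5}{2} - \frac{11 \sqrt{3}}{12}\right)\left(-3 + 2 \sqrt{3}\right)^n + \left(- \frac{5}{2} + \frac{11 \sqrt{3}}{12}\right)\left(- 2 \sqrt{3} - 3\right)^n.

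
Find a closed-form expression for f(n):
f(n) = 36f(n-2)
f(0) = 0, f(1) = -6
Characteristic equation: x² - 36 = 0, which factors as (x - (-6))(x - (6)) = 0.
Roots r₁ = -6, r₂ = 6 (distinct).
General solution: f(n) = A·(-6)^n + B·(6)^n.
From f(0) = 0: A + B = 0.
From f(1) = -6: -6A + 6B = -6.
Solving: A = \frac{1}{2}, B = - \frac{1}{2}.
So f(n) = \frac{\left(-6\right)^{n}}{2} - \frac{6^{n}}{2}.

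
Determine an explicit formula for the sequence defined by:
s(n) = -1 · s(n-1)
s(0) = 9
Pure geometric recurrence with ratio -1.
By induction s(n) = s(0) · (-1)^n = 9 \left(-1\right)^{n}.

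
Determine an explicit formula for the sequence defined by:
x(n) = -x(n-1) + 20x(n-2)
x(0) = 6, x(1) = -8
Characteristic equation: x² + x - 20 = 0, which factors as (x - (-5))(x - (4)) = 0.
Roots r₁ = -5, r₂ = 4 (distinct).
General solution: x(n) = A·(-5)^n + B·(4)^n.
From x(0) = 6: A + B = 6.
From x(1) = -8: -5A + 4B = -8.
Solving: A = \frac{32}{9}, B = \frac{22}{9}.
So x(n) = \frac{32 \left(-5\right)^{n}}{9} + \frac{22 \cdot 4^{n}}{9}.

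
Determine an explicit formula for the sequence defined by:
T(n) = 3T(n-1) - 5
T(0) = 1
First-order linear non-homogeneous.
Homogeneous solution: T_h(n) = A·(3)^n.
Try constant particular solution T_p = K: K = 3K - 5 ⇒ K = \frac{5}{2}.
General: T(n) = A·(3)^n + \frac{5}{2}.
Apply T(0) = 1: A + \frac{5}{2} = 1 ⇒ A = - \frac{3}{2}.
So T(n) = \frac{5}{2} - \frac{3 \cdot 3^{n}}{2}.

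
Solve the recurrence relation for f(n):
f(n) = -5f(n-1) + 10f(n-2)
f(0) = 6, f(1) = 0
Characteristic equation: x² + 5x - 10 = 0.
Discriminant Δ = (-5)² + 4·(10) = 65.
Roots r₁,₂ = (-5 ± √65)/2, so r₁ = - \frac{5}{2} + \frac{\sqrt{65}}{2}, r₂ = - \frac{\sqrt{65}}{2} - \frac{5}{2}.
General solution: f(n) = A·r₁^n + B·r₂^n.
From the initial conditions, A + B = 6 and r₁A + r₂B = 0.
Since r₁ - r₂ = √65: A = (0 - (6)r₂)/√65 = \frac{3 \sqrt{65}}{13} + 3, and B = 6 - A = 3 - \frac{3 \sqrt{65}}{13}.
So f(n) = \left(\frac{3 \sqrt{65}}{13} + 3\right)\left(- \frac{5}{2} + \frac{\sqrt{65}}{2}\right)^n + \left(3 - \frac{3 \sqrt{65}}{13}\right)\left(- \frac{\sqrt{65}}{2} - \frac{5}{2}\right)^n.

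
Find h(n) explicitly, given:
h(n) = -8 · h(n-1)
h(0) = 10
Pure geometric recurrence with ratio -8.
By induction h(n) = h(0) · (-8)^n = 10 \left(-8\right)^{n}.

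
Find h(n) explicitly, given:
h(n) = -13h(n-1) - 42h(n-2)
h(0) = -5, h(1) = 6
Characteristic equation: x² + 13x + 42 = 0, which factors as (x - (-6))(x - (-7)) = 0.
Roots r₁ = -6, r₂ = -7 (distinct).
General solution: h(n) = A·(-6)^n + B·(-7)^n.
From h(0) = -5: A + B = -5.
From h(1) = 6: -6A - 7B = 6.
Solving: A = -29, B = 24.
So h(n) = - 29 \left(-6\right)^{n} + 24 \left(-7\right)^{n}.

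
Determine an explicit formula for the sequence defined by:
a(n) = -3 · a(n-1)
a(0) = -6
Pure geometric recurrence with ratio -3.
By induction a(n) = a(0) · (-3)^n = - 6 \left(-3\right)^{n}.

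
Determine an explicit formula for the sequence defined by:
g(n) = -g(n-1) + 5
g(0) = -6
First-order linear non-homogeneous.
Homogeneous solution: g_h(n) = A·(-1)^n.
Try constant particular solution g_p = K: K = -K + 5 ⇒ K = \frac{5}{2}.
General: g(n) = A·(-1)^n + \frac{5}{2}.
Apply g(0) = -6: A + \frac{5}{2} = -6 ⇒ A = - \frac{17}{2}.
So g(n) = \frac{5}{2} - \frac{17 \left(-1\right)^{n}}{2}.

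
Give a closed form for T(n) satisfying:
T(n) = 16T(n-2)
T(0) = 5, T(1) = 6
Characteristic equation: x² - 16 = 0, which factors as (x - (4))(x - (-4)) = 0.
Roots r₁ = 4, r₂ = -4 (distinct).
General solution: T(n) = A·(4)^n + B·(-4)^n.
From T(0) = 5: A + B = 5.
From T(1) = 6: 4A - 4B = 6.
Solving: A = \frac{13}{4}, B = \frac{7}{4}.
So T(n) = \frac{7 \left(-4\right)^{n}}{4} + \frac{13 \cdot 4^{n}}{4}.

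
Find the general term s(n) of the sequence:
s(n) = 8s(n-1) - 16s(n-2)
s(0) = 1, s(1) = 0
Characteristic equation: x² - 8x + 16 = 0, which is (x - (4))².
Repeated root r = 4.
General solution: s(n) = (A + Bn)·(4)^n.
From s(0) = 1: A = 1.
From s(1) = 0: (A + B)·(4) = 0 ⇒ B = -1.
So s(n) = \left(1 - n\right) \cdot (4)^n.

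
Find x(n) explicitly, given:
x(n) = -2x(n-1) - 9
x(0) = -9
First-order linear non-homogeneous.
Homogeneous solution: x_h(n) = A·(-2)^n.
Try constant particular solution x_p = K: K = -2K - 9 ⇒ K = -3.
General: x(n) = A·(-2)^n - 3.
Apply x(0) = -9: A - 3 = -9 ⇒ A = -6.
So x(n) = - 6 \left(-2\right)^{n} - 3.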